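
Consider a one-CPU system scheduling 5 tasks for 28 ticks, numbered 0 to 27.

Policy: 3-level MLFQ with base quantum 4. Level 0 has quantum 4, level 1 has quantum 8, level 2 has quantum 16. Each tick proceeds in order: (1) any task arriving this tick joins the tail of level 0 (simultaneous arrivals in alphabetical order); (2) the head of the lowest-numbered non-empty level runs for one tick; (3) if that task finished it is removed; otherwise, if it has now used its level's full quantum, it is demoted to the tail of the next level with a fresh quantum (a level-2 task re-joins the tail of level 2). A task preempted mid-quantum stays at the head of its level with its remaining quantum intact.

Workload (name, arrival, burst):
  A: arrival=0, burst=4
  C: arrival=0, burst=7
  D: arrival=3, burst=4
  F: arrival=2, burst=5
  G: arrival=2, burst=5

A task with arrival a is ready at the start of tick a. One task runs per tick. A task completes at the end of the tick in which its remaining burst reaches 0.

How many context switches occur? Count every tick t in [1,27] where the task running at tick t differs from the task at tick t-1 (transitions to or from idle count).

context switches = 8

t=0: L0/L1/L2 = AC/-/- → run A
t=1: L0/L1/L2 = AC/-/- → run A
t=2: L0/L1/L2 = ACFG/-/- → run A
t=3: L0/L1/L2 = ACFGD/-/- → run A
t=4: L0/L1/L2 = CFGD/-/- → run C
t=5: L0/L1/L2 = CFGD/-/- → run C
t=6: L0/L1/L2 = CFGD/-/- → run C
t=7: L0/L1/L2 = CFGD/-/- → run C
t=8: L0/L1/L2 = FGD/C/- → run F
t=9: L0/L1/L2 = FGD/C/- → run F
t=10: L0/L1/L2 = FGD/C/- → run F
t=11: L0/L1/L2 = FGD/C/- → run F
t=12: L0/L1/L2 = GD/CF/- → run G
t=13: L0/L1/L2 = GD/CF/- → run G
t=14: L0/L1/L2 = GD/CF/- → run G
t=15: L0/L1/L2 = GD/CF/- → run G
t=16: L0/L1/L2 = D/CFG/- → run D
t=17: L0/L1/L2 = D/CFG/- → run D
t=18: L0/L1/L2 = D/CFG/- → run D
t=19: L0/L1/L2 = D/CFG/- → run D
t=20: L0/L1/L2 = -/CFG/- → run C
t=21: L0/L1/L2 = -/CFG/- → run C
t=22: L0/L1/L2 = -/CFG/- → run C
t=23: L0/L1/L2 = -/FG/- → run F
t=24: L0/L1/L2 = -/G/- → run G
t=25: (idle)
t=26: (idle)
t=27: (idle)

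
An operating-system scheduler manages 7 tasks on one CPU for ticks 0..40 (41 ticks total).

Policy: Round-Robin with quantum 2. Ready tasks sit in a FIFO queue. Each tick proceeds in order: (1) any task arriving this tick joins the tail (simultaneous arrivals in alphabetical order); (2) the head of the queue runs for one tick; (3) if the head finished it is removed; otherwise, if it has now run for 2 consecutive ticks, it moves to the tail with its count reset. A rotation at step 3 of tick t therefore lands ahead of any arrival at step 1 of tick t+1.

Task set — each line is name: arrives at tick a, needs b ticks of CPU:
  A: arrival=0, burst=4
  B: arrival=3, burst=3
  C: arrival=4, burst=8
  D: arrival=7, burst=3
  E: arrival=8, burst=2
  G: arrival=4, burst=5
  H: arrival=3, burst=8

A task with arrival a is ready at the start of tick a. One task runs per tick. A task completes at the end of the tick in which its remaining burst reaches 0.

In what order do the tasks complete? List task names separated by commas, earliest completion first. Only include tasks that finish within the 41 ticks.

completion order = A, B, E, D, G, H, C

t=0: queue=[A] q_used=0 → run A
t=1: queue=[A] q_used=1 → run A
t=2: queue=[A] q_used=0 → run A
t=3: queue=[A,B,H] q_used=1 → run A
t=4: queue=[B,H,C,G] q_used=0 → run B
t=5: queue=[B,H,C,G] q_used=1 → run B
t=6: queue=[H,C,G,B] q_used=0 → run H
t=7: queue=[H,C,G,B,D] q_used=1 → run H
t=8: queue=[C,G,B,D,H,E] q_used=0 → run C
t=9: queue=[C,G,B,D,H,E] q_used=1 → run C
t=10: queue=[G,B,D,H,E,C] q_used=0 → run G
t=11: queue=[G,B,D,H,E,C] q_used=1 → run G
t=12: queue=[B,D,H,E,C,G] q_used=0 → run B
t=13: queue=[D,H,E,C,G] q_used=0 → run D
t=14: queue=[D,H,E,C,G] q_used=1 → run D
t=15: queue=[H,E,C,G,D] q_used=0 → run H
t=16: queue=[H,E,C,G,D] q_used=1 → run H
t=17: queue=[E,C,G,D,H] q_used=0 → run E
t=18: queue=[E,C,G,D,H] q_used=1 → run E
t=19: queue=[C,G,D,H] q_used=0 → run C
t=20: queue=[C,G,D,H] q_used=1 → run C
t=21: queue=[G,D,H,C] q_used=0 → run G
t=22: queue=[G,D,H,C] q_used=1 → run G
t=23: queue=[D,H,C,G] q_used=0 → run D
t=24: queue=[H,C,G] q_used=0 → run H
t=25: queue=[H,C,G] q_used=1 → run H
t=26: queue=[C,G,H] q_used=0 → run C
t=27: queue=[C,G,H] q_used=1 → run C
t=28: queue=[G,H,C] q_used=0 → run G
t=29: queue=[H,C] q_used=0 → run H
t=30: queue=[H,C] q_used=1 → run H
t=31: queue=[C] q_used=0 → run C
t=32: queue=[C] q_used=1 → run C
t=33: (idle)
t=34: (idle)
t=35: (idle)
t=36: (idle)
t=37: (idle)
t=38: (idle)
t=39: (idle)
t=40: (idle)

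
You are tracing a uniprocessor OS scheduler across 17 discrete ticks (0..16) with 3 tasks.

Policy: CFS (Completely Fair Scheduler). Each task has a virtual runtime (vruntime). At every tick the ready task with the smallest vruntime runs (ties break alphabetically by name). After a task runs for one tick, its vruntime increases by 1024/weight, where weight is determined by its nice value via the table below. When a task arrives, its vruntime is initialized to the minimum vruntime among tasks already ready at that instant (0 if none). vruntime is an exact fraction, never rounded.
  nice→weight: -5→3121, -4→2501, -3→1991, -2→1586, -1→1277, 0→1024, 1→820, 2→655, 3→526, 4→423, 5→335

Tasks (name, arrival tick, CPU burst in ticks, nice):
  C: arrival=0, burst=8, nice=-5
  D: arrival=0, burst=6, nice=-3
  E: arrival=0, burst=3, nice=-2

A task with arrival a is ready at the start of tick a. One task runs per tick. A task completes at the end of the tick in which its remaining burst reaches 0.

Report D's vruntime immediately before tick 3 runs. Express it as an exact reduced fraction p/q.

vruntime(D, start of tick 3) = 1024/1991

t=0: vr[C=0 D=0 E=0] → run C
t=1: vr[C=1024/3121 D=0 E=0] → run D
t=2: vr[C=1024/3121 D=1024/1991 E=0] → run E
t=3: vr[C=1024/3121 D=1024/1991 E=512/793] → run C
t=4: vr[C=2048/3121 D=1024/1991 E=512/793] → run D
t=5: vr[C=2048/3121 D=2048/1991 E=512/793] → run E
t=6: vr[C=2048/3121 D=2048/1991 E=1024/793] → run C
t=7: vr[C=3072/3121 D=2048/1991 E=1024/793] → run C
t=8: vr[C=4096/3121 D=2048/1991 E=1024/793] → run D
t=9: vr[C=4096/3121 D=3072/1991 E=1024/793] → run E
t=10: vr[C=4096/3121 D=3072/1991] → run C
t=11: vr[C=5120/3121 D=3072/1991] → run D
t=12: vr[C=5120/3121 D=4096/1991] → run C
t=13: vr[C=6144/3121 D=4096/1991] → run C
t=14: vr[C=7168/3121 D=4096/1991] → run D
t=15: vr[C=7168/3121 D=5120/1991] → run C
t=16: vr[D=5120/1991] → run D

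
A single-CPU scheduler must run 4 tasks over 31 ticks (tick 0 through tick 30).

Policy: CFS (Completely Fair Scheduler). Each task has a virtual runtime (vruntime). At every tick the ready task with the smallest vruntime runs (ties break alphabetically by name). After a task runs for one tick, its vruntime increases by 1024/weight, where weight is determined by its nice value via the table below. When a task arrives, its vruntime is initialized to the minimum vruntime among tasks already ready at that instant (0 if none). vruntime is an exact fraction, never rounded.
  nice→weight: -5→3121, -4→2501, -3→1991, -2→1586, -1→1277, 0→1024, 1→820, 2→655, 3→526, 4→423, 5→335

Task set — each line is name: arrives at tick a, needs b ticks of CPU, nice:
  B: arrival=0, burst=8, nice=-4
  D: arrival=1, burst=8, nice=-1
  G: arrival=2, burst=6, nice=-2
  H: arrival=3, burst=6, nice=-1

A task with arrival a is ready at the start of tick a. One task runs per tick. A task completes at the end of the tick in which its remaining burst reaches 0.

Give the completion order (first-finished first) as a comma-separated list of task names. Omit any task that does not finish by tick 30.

completion order = B, G, H, D

t=0: vr[B=0] → run B
t=1: vr[B=1024/2501 D=1024/2501] → run B
t=2: vr[B=2048/2501 D=1024/2501 G=1024/2501] → run D
t=3: vr[B=2048/2501 D=3868672/3193777 G=1024/2501 H=1024/2501] → run G
t=4: vr[B=2048/2501 D=3868672/3193777 G=34304/32513 H=1024/2501] → run H
t=5: vr[B=2048/2501 D=3868672/3193777 G=34304/32513 H=3868672/3193777] → run B
t=6: vr[B=3072/2501 D=3868672/3193777 G=34304/32513 H=3868672/3193777] → run G
t=7: vr[B=3072/2501 D=3868672/3193777 G=55296/32513 H=3868672/3193777] → run D
t=8: vr[B=3072/2501 D=6429696/3193777 G=55296/32513 H=3868672/3193777] → run H
t=9: vr[B=3072/2501 D=6429696/3193777 G=55296/32513 H=6429696/3193777] → run B
t=10: vr[B=4096/2501 D=6429696/3193777 G=55296/32513 H=6429696/3193777] → run B
t=11: vr[B=5120/2501 D=6429696/3193777 G=55296/32513 H=6429696/3193777] → run G
t=12: vr[B=5120/2501 D=6429696/3193777 G=76288/32513 H=6429696/3193777] → run D
t=13: vr[B=5120/2501 D=8990720/3193777 G=76288/32513 H=6429696/3193777] → run H
t=14: vr[B=5120/2501 D=8990720/3193777 G=76288/32513 H=8990720/3193777] → run B
t=15: vr[B=6144/2501 D=8990720/3193777 G=76288/32513 H=8990720/3193777] → run G
t=16: vr[B=6144/2501 D=8990720/3193777 G=97280/32513 H=8990720/3193777] → run B
t=17: vr[B=7168/2501 D=8990720/3193777 G=97280/32513 H=8990720/3193777] → run D
t=18: vr[B=7168/2501 D=11551744/3193777 G=97280/32513 H=8990720/3193777] → run H
t=19: vr[B=7168/2501 D=11551744/3193777 G=97280/32513 H=11551744/3193777] → run B
t=20: vr[D=11551744/3193777 G=97280/32513 H=11551744/3193777] → run G
t=21: vr[D=11551744/3193777 G=118272/32513 H=11551744/3193777] → run D
t=22: vr[D=14112768/3193777 G=118272/32513 H=11551744/3193777] → run H
t=23: vr[D=14112768/3193777 G=118272/32513 H=14112768/3193777] → run G
t=24: vr[D=14112768/3193777 H=14112768/3193777] → run D
t=25: vr[D=16673792/3193777 H=14112768/3193777] → run H
t=26: vr[D=16673792/3193777] → run D
t=27: vr[D=19234816/3193777] → run D
t=28: (idle)
t=29: (idle)
t=30: (idle)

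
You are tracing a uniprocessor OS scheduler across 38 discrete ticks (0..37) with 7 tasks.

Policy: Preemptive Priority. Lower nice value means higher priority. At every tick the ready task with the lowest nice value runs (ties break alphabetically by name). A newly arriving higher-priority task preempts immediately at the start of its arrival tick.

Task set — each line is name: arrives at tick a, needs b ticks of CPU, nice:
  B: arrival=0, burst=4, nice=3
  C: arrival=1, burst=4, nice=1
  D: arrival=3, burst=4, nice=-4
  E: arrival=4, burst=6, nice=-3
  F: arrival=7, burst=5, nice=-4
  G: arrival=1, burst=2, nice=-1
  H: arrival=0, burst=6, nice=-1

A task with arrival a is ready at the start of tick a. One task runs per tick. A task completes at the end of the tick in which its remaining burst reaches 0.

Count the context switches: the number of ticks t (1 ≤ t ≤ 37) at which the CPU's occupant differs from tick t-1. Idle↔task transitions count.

t=0: ready={B,H} → run H
t=1: ready={B,C,G,H} → run G
t=2: ready={B,C,G,H} → run G
t=3: ready={B,C,D,H} → run D
t=4: ready={B,C,D,E,H} → run D
t=5: ready={B,C,D,E,H} → run D
t=6: ready={B,C,D,E,H} → run D
t=7: ready={B,C,E,F,H} → run F
t=8: ready={B,C,E,F,H} → run F
t=9: ready={B,C,E,F,H} → run F
t=10: ready={B,C,E,F,H} → run F
t=11: ready={B,C,E,F,H} → run F
t=12: ready={B,C,E,H} → run E
t=13: ready={B,C,E,H} → run E
t=14: ready={B,C,E,H} → run E
t=15: ready={B,C,E,H} → run E
t=16: ready={B,C,E,H} → run E
t=17: ready={B,C,E,H} → run E
t=18: ready={B,C,H} → run H
t=19: ready={B,C,H} → run H
t=20: ready={B,C,H} → run H
t=21: ready={B,C,H} → run H
t=22: ready={B,C,H} → run H
t=23: ready={B,C} → run C
t=24: ready={B,C} → run C
t=25: ready={B,C} → run C
t=26: ready={B,C} → run C
t=27: ready={B} → run B
t=28: ready={B} → run B
t=29: ready={B} → run B
t=30: ready={B} → run B
t=31: (idle)
t=32: (idle)
t=33: (idle)
t=34: (idle)
t=35: (idle)
t=36: (idle)
t=37: (idle)

context switches = 8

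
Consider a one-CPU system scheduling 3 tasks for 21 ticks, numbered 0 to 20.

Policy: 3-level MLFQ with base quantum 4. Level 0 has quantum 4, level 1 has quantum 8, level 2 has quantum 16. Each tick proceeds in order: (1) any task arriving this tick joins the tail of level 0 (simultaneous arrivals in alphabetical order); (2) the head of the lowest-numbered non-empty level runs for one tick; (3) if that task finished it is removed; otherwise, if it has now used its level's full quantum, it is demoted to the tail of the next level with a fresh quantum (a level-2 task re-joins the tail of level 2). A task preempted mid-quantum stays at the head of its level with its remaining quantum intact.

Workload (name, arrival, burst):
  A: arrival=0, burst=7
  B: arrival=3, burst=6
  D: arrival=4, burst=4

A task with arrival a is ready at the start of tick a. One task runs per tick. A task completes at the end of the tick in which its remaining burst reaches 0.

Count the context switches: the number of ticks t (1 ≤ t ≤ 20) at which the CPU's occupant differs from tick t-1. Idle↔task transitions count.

t=0: L0/L1/L2 = A/-/- → run A
t=1: L0/L1/L2 = A/-/- → run A
t=2: L0/L1/L2 = A/-/- → run A
t=3: L0/L1/L2 = AB/-/- → run A
t=4: L0/L1/L2 = BD/A/- → run B
t=5: L0/L1/L2 = BD/A/- → run B
t=6: L0/L1/L2 = BD/A/- → run B
t=7: L0/L1/L2 = BD/A/- → run B
t=8: L0/L1/L2 = D/AB/- → run D
t=9: L0/L1/L2 = D/AB/- → run D
t=10: L0/L1/L2 = D/AB/- → run D
t=11: L0/L1/L2 = D/AB/- → run D
t=12: L0/L1/L2 = -/AB/- → run A
t=13: L0/L1/L2 = -/AB/- → run A
t=14: L0/L1/L2 = -/AB/- → run A
t=15: L0/L1/L2 = -/B/- → run B
t=16: L0/L1/L2 = -/B/- → run B
t=17: (idle)
t=18: (idle)
t=19: (idle)
t=20: (idle)

context switches = 5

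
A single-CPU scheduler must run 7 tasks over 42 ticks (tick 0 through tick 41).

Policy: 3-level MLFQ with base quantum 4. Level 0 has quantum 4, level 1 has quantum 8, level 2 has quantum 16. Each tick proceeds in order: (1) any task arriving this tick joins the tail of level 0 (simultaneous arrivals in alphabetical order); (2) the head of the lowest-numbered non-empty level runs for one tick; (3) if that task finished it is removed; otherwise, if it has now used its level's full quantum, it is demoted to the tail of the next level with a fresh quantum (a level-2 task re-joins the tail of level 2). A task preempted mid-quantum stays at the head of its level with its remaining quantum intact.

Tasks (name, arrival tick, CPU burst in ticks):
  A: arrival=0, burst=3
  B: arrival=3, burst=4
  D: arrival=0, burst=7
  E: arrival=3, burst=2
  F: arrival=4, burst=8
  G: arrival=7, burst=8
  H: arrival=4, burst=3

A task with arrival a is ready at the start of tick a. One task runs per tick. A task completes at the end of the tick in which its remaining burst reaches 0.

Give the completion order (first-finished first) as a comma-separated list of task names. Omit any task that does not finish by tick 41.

t=0: L0/L1/L2 = AD/-/- → run A
t=1: L0/L1/L2 = AD/-/- → run A
t=2: L0/L1/L2 = AD/-/- → run A
t=3: L0/L1/L2 = DBE/-/- → run D
t=4: L0/L1/L2 = DBEFH/-/- → run D
t=5: L0/L1/L2 = DBEFH/-/- → run D
t=6: L0/L1/L2 = DBEFH/-/- → run D
t=7: L0/L1/L2 = BEFHG/D/- → run B
t=8: L0/L1/L2 = BEFHG/D/- → run B
t=9: L0/L1/L2 = BEFHG/D/- → run B
t=10: L0/L1/L2 = BEFHG/D/- → run B
t=11: L0/L1/L2 = EFHG/D/- → run E
t=12: L0/L1/L2 = EFHG/D/- → run E
t=13: L0/L1/L2 = FHG/D/- → run F
t=14: L0/L1/L2 = FHG/D/- → run F
t=15: L0/L1/L2 = FHG/D/- → run F
t=16: L0/L1/L2 = FHG/D/- → run F
t=17: L0/L1/L2 = HG/DF/- → run H
t=18: L0/L1/L2 = HG/DF/- → run H
t=19: L0/L1/L2 = HG/DF/- → run H
t=20: L0/L1/L2 = G/DF/- → run G
t=21: L0/L1/L2 = G/DF/- → run G
t=22: L0/L1/L2 = G/DF/- → run G
t=23: L0/L1/L2 = G/DF/- → run G
t=24: L0/L1/L2 = -/DFG/- → run D
t=25: L0/L1/L2 = -/DFG/- → run D
t=26: L0/L1/L2 = -/DFG/- → run D
t=27: L0/L1/L2 = -/FG/- → run F
t=28: L0/L1/L2 = -/FG/- → run F
t=29: L0/L1/L2 = -/FG/- → run F
t=30: L0/L1/L2 = -/FG/- → run F
t=31: L0/L1/L2 = -/G/- → run G
t=32: L0/L1/L2 = -/G/- → run G
t=33: L0/L1/L2 = -/G/- → run G
t=34: L0/L1/L2 = -/G/- → run G
t=35: (idle)
t=36: (idle)
t=37: (idle)
t=38: (idle)
t=39: (idle)
t=40: (idle)
t=41: (idle)

completion order = A, B, E, H, D, F, G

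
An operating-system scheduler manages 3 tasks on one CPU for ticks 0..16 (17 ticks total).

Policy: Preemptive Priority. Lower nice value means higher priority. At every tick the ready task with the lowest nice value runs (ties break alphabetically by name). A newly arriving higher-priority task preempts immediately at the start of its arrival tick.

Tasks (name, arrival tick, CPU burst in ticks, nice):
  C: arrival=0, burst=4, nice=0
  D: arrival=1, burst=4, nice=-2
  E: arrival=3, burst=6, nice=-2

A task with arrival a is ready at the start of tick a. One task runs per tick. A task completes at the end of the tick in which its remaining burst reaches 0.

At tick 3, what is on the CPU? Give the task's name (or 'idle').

t=0: ready={C} → run C
t=1: ready={C,D} → run D
t=2: ready={C,D} → run D
t=3: ready={C,D,E} → run D
t=4: ready={C,D,E} → run D
t=5: ready={C,E} → run E
t=6: ready={C,E} → run E
t=7: ready={C,E} → run E
t=8: ready={C,E} → run E
t=9: ready={C,E} → run E
t=10: ready={C,E} → run E
t=11: ready={C} → run C
t=12: ready={C} → run C
t=13: ready={C} → run C
t=14: (idle)
t=15: (idle)
t=16: (idle)

running at tick 3 = D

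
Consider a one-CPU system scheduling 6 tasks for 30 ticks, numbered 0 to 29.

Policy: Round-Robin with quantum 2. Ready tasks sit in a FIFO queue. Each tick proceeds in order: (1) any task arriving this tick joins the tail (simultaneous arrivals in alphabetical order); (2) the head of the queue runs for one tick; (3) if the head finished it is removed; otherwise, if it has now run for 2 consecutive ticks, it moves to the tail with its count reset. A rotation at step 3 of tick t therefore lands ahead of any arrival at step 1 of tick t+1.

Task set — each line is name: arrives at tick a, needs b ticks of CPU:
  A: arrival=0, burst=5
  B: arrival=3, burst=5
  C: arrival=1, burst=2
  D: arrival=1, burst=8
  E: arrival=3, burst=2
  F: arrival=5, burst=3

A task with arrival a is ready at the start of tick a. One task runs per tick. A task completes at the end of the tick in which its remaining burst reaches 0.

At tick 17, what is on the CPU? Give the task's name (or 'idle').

running at tick 17 = B

t=0: queue=[A] q_used=0 → run A
t=1: queue=[A,C,D] q_used=1 → run A
t=2: queue=[C,D,A] q_used=0 → run C
t=3: queue=[C,D,A,B,E] q_used=1 → run C
t=4: queue=[D,A,B,E] q_used=0 → run D
t=5: queue=[D,A,B,E,F] q_used=1 → run D
t=6: queue=[A,B,E,F,D] q_used=0 → run A
t=7: queue=[A,B,E,F,D] q_used=1 → run A
t=8: queue=[B,E,F,D,A] q_used=0 → run B
t=9: queue=[B,E,F,D,A] q_used=1 → run B
t=10: queue=[E,F,D,A,B] q_used=0 → run E
t=11: queue=[E,F,D,A,B] q_used=1 → run E
t=12: queue=[F,D,A,B] q_used=0 → run F
t=13: queue=[F,D,A,B] q_used=1 → run F
t=14: queue=[D,A,B,F] q_used=0 → run D
t=15: queue=[D,A,B,F] q_used=1 → run D
t=16: queue=[A,B,F,D] q_used=0 → run A
t=17: queue=[B,F,D] q_used=0 → run B
t=18: queue=[B,F,D] q_used=1 → run B
t=19: queue=[F,D,B] q_used=0 → run F
t=20: queue=[D,B] q_used=0 → run D
t=21: queue=[D,B] q_used=1 → run D
t=22: queue=[B,D] q_used=0 → run B
t=23: queue=[D] q_used=0 → run D
t=24: queue=[D] q_used=1 → run D
t=25: (idle)
t=26: (idle)
t=27: (idle)
t=28: (idle)
t=29: (idle)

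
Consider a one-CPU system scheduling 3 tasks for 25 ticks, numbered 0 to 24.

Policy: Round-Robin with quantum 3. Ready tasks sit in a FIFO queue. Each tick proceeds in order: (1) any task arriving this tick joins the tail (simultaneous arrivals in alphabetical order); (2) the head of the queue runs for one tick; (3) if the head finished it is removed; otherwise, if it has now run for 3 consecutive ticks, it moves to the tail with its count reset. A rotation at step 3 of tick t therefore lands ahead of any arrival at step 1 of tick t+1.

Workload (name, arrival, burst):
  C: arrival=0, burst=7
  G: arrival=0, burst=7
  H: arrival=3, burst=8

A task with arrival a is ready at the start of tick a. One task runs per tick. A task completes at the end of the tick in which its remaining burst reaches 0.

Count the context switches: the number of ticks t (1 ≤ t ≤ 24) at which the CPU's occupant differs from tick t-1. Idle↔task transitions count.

context switches = 9

t=0: queue=[C,G] q_used=0 → run C
t=1: queue=[C,G] q_used=1 → run C
t=2: queue=[C,G] q_used=2 → run C
t=3: queue=[G,C,H] q_used=0 → run G
t=4: queue=[G,C,H] q_used=1 → run G
t=5: queue=[G,C,H] q_used=2 → run G
t=6: queue=[C,H,G] q_used=0 → run C
t=7: queue=[C,H,G] q_used=1 → run C
t=8: queue=[C,H,G] q_used=2 → run C
t=9: queue=[H,G,C] q_used=0 → run H
t=10: queue=[H,G,C] q_used=1 → run H
t=11: queue=[H,G,C] q_used=2 → run H
t=12: queue=[G,C,H] q_used=0 → run G
t=13: queue=[G,C,H] q_used=1 → run G
t=14: queue=[G,C,H] q_used=2 → run G
t=15: queue=[C,H,G] q_used=0 → run C
t=16: queue=[H,G] q_used=0 → run H
t=17: queue=[H,G] q_used=1 → run H
t=18: queue=[H,G] q_used=2 → run H
t=19: queue=[G,H] q_used=0 → run G
t=20: queue=[H] q_used=0 → run H
t=21: queue=[H] q_used=1 → run H
t=22: (idle)
t=23: (idle)
t=24: (idle)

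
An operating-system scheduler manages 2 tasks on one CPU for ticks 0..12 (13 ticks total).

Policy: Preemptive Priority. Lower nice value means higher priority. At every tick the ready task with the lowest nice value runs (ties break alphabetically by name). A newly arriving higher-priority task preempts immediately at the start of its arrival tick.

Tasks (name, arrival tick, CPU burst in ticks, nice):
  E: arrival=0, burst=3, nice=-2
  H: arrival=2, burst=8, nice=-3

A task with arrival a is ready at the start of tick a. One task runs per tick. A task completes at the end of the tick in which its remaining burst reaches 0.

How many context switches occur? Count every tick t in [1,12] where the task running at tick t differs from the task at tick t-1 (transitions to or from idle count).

t=0: ready={E} → run E
t=1: ready={E} → run E
t=2: ready={E,H} → run H
t=3: ready={E,H} → run H
t=4: ready={E,H} → run H
t=5: ready={E,H} → run H
t=6: ready={E,H} → run H
t=7: ready={E,H} → run H
t=8: ready={E,H} → run H
t=9: ready={E,H} → run H
t=10: ready={E} → run E
t=11: (idle)
t=12: (idle)

context switches = 3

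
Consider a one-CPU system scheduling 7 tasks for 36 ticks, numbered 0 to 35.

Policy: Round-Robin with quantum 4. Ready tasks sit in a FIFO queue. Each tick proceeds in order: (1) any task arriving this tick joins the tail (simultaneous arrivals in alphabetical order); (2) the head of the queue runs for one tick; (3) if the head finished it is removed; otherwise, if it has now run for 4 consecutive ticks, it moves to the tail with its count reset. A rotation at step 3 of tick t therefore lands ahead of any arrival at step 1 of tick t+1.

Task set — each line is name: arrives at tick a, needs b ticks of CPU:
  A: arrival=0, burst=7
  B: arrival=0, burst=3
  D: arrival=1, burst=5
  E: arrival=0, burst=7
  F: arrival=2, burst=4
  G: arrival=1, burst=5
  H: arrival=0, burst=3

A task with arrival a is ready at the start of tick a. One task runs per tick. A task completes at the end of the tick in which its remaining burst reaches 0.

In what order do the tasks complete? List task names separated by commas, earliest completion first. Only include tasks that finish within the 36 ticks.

completion order = B, H, F, A, E, D, G

t=0: queue=[A,B,E,H] q_used=0 → run A
t=1: queue=[A,B,E,H,D,G] q_used=1 → run A
t=2: queue=[A,B,E,H,D,G,F] q_used=2 → run A
t=3: queue=[A,B,E,H,D,G,F] q_used=3 → run A
t=4: queue=[B,E,H,D,G,F,A] q_used=0 → run B
t=5: queue=[B,E,H,D,G,F,A] q_used=1 → run B
t=6: queue=[B,E,H,D,G,F,A] q_used=2 → run B
t=7: queue=[E,H,D,G,F,A] q_used=0 → run E
t=8: queue=[E,H,D,G,F,A] q_used=1 → run E
t=9: queue=[E,H,D,G,F,A] q_used=2 → run E
t=10: queue=[E,H,D,G,F,A] q_used=3 → run E
t=11: queue=[H,D,G,F,A,E] q_used=0 → run H
t=12: queue=[H,D,G,F,A,E] q_used=1 → run H
t=13: queue=[H,D,G,F,A,E] q_used=2 → run H
t=14: queue=[D,G,F,A,E] q_used=0 → run D
t=15: queue=[D,G,F,A,E] q_used=1 → run D
t=16: queue=[D,G,F,A,E] q_used=2 → run D
t=17: queue=[D,G,F,A,E] q_used=3 → run D
t=18: queue=[G,F,A,E,D] q_used=0 → run G
t=19: queue=[G,F,A,E,D] q_used=1 → run G
t=20: queue=[G,F,A,E,D] q_used=2 → run G
t=21: queue=[G,F,A,E,D] q_used=3 → run G
t=22: queue=[F,A,E,D,G] q_used=0 → run F
t=23: queue=[F,A,E,D,G] q_used=1 → run F
t=24: queue=[F,A,E,D,G] q_used=2 → run F
t=25: queue=[F,A,E,D,G] q_used=3 → run F
t=26: queue=[A,E,D,G] q_used=0 → run A
t=27: queue=[A,E,D,G] q_used=1 → run A
t=28: queue=[A,E,D,G] q_used=2 → run A
t=29: queue=[E,D,G] q_used=0 → run E
t=30: queue=[E,D,G] q_used=1 → run E
t=31: queue=[E,D,G] q_used=2 → run E
t=32: queue=[D,G] q_used=0 → run D
t=33: queue=[G] q_used=0 → run G
t=34: (idle)
t=35: (idle)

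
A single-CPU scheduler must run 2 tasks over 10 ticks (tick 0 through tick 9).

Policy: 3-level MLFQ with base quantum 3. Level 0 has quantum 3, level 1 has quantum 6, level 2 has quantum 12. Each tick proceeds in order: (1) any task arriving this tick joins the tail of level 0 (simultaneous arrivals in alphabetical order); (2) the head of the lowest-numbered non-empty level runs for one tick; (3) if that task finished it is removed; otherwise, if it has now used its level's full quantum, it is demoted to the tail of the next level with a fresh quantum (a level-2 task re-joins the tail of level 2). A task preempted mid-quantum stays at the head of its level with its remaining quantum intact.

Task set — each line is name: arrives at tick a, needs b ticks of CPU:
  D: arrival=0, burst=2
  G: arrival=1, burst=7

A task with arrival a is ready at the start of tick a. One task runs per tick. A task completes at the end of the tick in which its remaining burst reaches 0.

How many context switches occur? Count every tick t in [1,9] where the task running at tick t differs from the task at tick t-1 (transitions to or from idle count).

context switches = 2

t=0: L0/L1/L2 = D/-/- → run D
t=1: L0/L1/L2 = DG/-/- → run D
t=2: L0/L1/L2 = G/-/- → run G
t=3: L0/L1/L2 = G/-/- → run G
t=4: L0/L1/L2 = G/-/- → run G
t=5: L0/L1/L2 = -/G/- → run G
t=6: L0/L1/L2 = -/G/- → run G
t=7: L0/L1/L2 = -/G/- → run G
t=8: L0/L1/L2 = -/G/- → run G
t=9: (idle)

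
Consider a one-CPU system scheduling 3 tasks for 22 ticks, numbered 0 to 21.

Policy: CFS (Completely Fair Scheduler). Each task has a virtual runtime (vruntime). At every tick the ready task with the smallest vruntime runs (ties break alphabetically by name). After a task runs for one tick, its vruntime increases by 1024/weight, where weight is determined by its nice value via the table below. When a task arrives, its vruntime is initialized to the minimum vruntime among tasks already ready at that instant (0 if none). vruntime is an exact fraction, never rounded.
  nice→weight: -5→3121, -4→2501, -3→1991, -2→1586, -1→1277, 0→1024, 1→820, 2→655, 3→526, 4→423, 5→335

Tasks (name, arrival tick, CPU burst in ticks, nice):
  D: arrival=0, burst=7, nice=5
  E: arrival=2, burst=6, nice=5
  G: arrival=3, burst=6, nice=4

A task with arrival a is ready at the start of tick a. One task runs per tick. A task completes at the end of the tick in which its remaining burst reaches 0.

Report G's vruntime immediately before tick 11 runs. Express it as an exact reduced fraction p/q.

vruntime(G, start of tick 11) = 631808/47235

t=0: vr[D=0] → run D
t=1: vr[D=1024/335] → run D
t=2: vr[D=2048/335 E=2048/335] → run D
t=3: vr[D=3072/335 E=2048/335 G=2048/335] → run E
t=4: vr[D=3072/335 E=3072/335 G=2048/335] → run G
t=5: vr[D=3072/335 E=3072/335 G=1209344/141705] → run G
t=6: vr[D=3072/335 E=3072/335 G=1552384/141705] → run D
t=7: vr[D=4096/335 E=3072/335 G=1552384/141705] → run E
t=8: vr[D=4096/335 E=4096/335 G=1552384/141705] → run G
t=9: vr[D=4096/335 E=4096/335 G=631808/47235] → run D
t=10: vr[D=1024/67 E=4096/335 G=631808/47235] → run E
t=11: vr[D=1024/67 E=1024/67 G=631808/47235] → run G
t=12: vr[D=1024/67 E=1024/67 G=2238464/141705] → run D
t=13: vr[D=6144/335 E=1024/67 G=2238464/141705] → run E
t=14: vr[D=6144/335 E=6144/335 G=2238464/141705] → run G
t=15: vr[D=6144/335 E=6144/335 G=2581504/141705] → run G
t=16: vr[D=6144/335 E=6144/335] → run D
t=17: vr[E=6144/335] → run E
t=18: vr[E=7168/335] → run E
t=19: (idle)
t=20: (idle)
t=21: (idle)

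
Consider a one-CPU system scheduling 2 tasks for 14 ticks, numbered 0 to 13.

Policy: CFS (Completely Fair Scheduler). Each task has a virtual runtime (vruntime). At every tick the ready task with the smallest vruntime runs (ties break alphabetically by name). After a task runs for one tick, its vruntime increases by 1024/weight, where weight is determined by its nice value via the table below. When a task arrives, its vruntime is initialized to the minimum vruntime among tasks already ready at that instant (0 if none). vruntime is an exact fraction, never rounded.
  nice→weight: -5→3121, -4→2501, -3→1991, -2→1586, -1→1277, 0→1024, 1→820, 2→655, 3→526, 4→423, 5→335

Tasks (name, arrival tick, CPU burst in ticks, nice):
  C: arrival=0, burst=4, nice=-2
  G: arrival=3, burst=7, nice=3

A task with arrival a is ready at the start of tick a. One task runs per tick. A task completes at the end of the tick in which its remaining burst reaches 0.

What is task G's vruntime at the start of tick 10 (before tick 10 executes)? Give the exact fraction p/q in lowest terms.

vruntime(G, start of tick 10) = 2840064/208559

t=0: vr[C=0] → run C
t=1: vr[C=512/793] → run C
t=2: vr[C=1024/793] → run C
t=3: vr[C=1536/793 G=1536/793] → run C
t=4: vr[G=1536/793] → run G
t=5: vr[G=809984/208559] → run G
t=6: vr[G=1216000/208559] → run G
t=7: vr[G=1622016/208559] → run G
t=8: vr[G=2028032/208559] → run G
t=9: vr[G=2434048/208559] → run G
t=10: vr[G=2840064/208559] → run G
t=11: (idle)
t=12: (idle)
t=13: (idle)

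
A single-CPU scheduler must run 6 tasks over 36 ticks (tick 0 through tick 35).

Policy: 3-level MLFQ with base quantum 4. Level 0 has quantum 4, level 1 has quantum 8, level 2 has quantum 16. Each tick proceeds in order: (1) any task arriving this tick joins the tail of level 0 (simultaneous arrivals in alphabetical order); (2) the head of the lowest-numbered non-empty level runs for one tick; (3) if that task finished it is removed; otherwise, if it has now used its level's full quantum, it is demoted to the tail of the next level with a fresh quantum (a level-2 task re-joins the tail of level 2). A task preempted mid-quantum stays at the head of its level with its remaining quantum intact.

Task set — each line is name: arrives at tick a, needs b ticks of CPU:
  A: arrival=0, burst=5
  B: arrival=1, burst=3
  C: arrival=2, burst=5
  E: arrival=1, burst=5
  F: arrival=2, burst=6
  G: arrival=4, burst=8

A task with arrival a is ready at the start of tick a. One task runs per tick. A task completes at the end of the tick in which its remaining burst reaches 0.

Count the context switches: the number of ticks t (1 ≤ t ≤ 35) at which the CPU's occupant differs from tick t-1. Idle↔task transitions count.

t=0: L0/L1/L2 = A/-/- → run A
t=1: L0/L1/L2 = ABE/-/- → run A
t=2: L0/L1/L2 = ABECF/-/- → run A
t=3: L0/L1/L2 = ABECF/-/- → run A
t=4: L0/L1/L2 = BECFG/A/- → run B
t=5: L0/L1/L2 = BECFG/A/- → run B
t=6: L0/L1/L2 = BECFG/A/- → run B
t=7: L0/L1/L2 = ECFG/A/- → run E
t=8: L0/L1/L2 = ECFG/A/- → run E
t=9: L0/L1/L2 = ECFG/A/- → run E
t=10: L0/L1/L2 = ECFG/A/- → run E
t=11: L0/L1/L2 = CFG/AE/- → run C
t=12: L0/L1/L2 = CFG/AE/- → run C
t=13: L0/L1/L2 = CFG/AE/- → run C
t=14: L0/L1/L2 = CFG/AE/- → run C
t=15: L0/L1/L2 = FG/AEC/- → run F
t=16: L0/L1/L2 = FG/AEC/- → run F
t=17: L0/L1/L2 = FG/AEC/- → run F
t=18: L0/L1/L2 = FG/AEC/- → run F
t=19: L0/L1/L2 = G/AECF/- → run G
t=20: L0/L1/L2 = G/AECF/- → run G
t=21: L0/L1/L2 = G/AECF/- → run G
t=22: L0/L1/L2 = G/AECF/- → run G
t=23: L0/L1/L2 = -/AECFG/- → run A
t=24: L0/L1/L2 = -/ECFG/- → run E
t=25: L0/L1/L2 = -/CFG/- → run C
t=26: L0/L1/L2 = -/FG/- → run F
t=27: L0/L1/L2 = -/FG/- → run F
t=28: L0/L1/L2 = -/G/- → run G
t=29: L0/L1/L2 = -/G/- → run G
t=30: L0/L1/L2 = -/G/- → run G
t=31: L0/L1/L2 = -/G/- → run G
t=32: (idle)
t=33: (idle)
t=34: (idle)
t=35: (idle)

context switches = 11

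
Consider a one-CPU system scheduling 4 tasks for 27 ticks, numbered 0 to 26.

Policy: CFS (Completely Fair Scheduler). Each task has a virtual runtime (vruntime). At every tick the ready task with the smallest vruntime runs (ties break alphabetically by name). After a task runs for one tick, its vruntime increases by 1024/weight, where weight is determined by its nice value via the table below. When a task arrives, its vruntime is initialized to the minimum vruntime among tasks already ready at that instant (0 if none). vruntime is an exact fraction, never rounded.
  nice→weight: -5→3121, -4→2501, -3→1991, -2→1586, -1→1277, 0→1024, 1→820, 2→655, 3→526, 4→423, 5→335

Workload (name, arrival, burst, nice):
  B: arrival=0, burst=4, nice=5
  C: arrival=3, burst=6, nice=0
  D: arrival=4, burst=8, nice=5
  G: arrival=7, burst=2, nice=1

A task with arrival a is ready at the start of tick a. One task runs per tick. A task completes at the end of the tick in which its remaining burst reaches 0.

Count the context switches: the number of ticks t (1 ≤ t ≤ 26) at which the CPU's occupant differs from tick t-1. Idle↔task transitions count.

context switches = 10

t=0: vr[B=0] → run B
t=1: vr[B=1024/335] → run B
t=2: vr[B=2048/335] → run B
t=3: vr[B=3072/335 C=3072/335] → run B
t=4: vr[C=3072/335 D=3072/335] → run C
t=5: vr[C=3407/335 D=3072/335] → run D
t=6: vr[C=3407/335 D=4096/335] → run C
t=7: vr[C=3742/335 D=4096/335 G=3742/335] → run C
t=8: vr[C=4077/335 D=4096/335 G=3742/335] → run G
t=9: vr[C=4077/335 D=4096/335 G=170574/13735] → run C
t=10: vr[C=4412/335 D=4096/335 G=170574/13735] → run D
t=11: vr[C=4412/335 D=1024/67 G=170574/13735] → run G
t=12: vr[C=4412/335 D=1024/67] → run C
t=13: vr[C=4747/335 D=1024/67] → run C
t=14: vr[D=1024/67] → run D
t=15: vr[D=6144/335] → run D
t=16: vr[D=7168/335] → run D
t=17: vr[D=8192/335] → run D
t=18: vr[D=9216/335] → run D
t=19: vr[D=2048/67] → run D
t=20: (idle)
t=21: (idle)
t=22: (idle)
t=23: (idle)
t=24: (idle)
t=25: (idle)
t=26: (idle)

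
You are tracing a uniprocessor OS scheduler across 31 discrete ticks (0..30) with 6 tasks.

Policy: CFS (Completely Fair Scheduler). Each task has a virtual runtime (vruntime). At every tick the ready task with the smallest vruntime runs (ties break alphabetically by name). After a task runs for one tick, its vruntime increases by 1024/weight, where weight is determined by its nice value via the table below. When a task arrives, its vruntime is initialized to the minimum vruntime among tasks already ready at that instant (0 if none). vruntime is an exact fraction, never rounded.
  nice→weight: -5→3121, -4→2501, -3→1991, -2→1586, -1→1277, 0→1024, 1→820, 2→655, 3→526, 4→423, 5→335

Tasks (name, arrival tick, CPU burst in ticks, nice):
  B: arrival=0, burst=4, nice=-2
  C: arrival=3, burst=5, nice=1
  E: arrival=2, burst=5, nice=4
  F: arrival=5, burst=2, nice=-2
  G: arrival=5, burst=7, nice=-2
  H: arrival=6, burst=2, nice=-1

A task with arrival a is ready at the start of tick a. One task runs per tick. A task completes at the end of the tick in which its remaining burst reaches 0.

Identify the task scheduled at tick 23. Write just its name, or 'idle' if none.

running at tick 23 = E

t=0: vr[B=0] → run B
t=1: vr[B=512/793] → run B
t=2: vr[B=1024/793 E=1024/793] → run B
t=3: vr[B=1536/793 C=1024/793 E=1024/793] → run C
t=4: vr[B=1536/793 C=412928/162565 E=1024/793] → run E
t=5: vr[B=1536/793 C=412928/162565 E=1245184/335439 F=1536/793 G=1536/793] → run B
t=6: vr[C=412928/162565 E=1245184/335439 F=1536/793 G=1536/793 H=1536/793] → run F
t=7: vr[C=412928/162565 E=1245184/335439 F=2048/793 G=1536/793 H=1536/793] → run G
t=8: vr[C=412928/162565 E=1245184/335439 F=2048/793 G=2048/793 H=1536/793] → run H
t=9: vr[C=412928/162565 E=1245184/335439 F=2048/793 G=2048/793 H=2773504/1012661] → run C
t=10: vr[C=615936/162565 E=1245184/335439 F=2048/793 G=2048/793 H=2773504/1012661] → run F
t=11: vr[C=615936/162565 E=1245184/335439 G=2048/793 H=2773504/1012661] → run G
t=12: vr[C=615936/162565 E=1245184/335439 G=2560/793 H=2773504/1012661] → run H
t=13: vr[C=615936/162565 E=1245184/335439 G=2560/793] → run G
t=14: vr[C=615936/162565 E=1245184/335439 G=3072/793] → run E
t=15: vr[C=615936/162565 E=2057216/335439 G=3072/793] → run C
t=16: vr[C=818944/162565 E=2057216/335439 G=3072/793] → run G
t=17: vr[C=818944/162565 E=2057216/335439 G=3584/793] → run G
t=18: vr[C=818944/162565 E=2057216/335439 G=4096/793] → run C
t=19: vr[C=1021952/162565 E=2057216/335439 G=4096/793] → run G
t=20: vr[C=1021952/162565 E=2057216/335439 G=4608/793] → run G
t=21: vr[C=1021952/162565 E=2057216/335439] → run E
t=22: vr[C=1021952/162565 E=956416/111813] → run C
t=23: vr[E=956416/111813] → run E
t=24: vr[E=3681280/335439] → run E
t=25: (idle)
t=26: (idle)
t=27: (idle)
t=28: (idle)
t=29: (idle)
t=30: (idle)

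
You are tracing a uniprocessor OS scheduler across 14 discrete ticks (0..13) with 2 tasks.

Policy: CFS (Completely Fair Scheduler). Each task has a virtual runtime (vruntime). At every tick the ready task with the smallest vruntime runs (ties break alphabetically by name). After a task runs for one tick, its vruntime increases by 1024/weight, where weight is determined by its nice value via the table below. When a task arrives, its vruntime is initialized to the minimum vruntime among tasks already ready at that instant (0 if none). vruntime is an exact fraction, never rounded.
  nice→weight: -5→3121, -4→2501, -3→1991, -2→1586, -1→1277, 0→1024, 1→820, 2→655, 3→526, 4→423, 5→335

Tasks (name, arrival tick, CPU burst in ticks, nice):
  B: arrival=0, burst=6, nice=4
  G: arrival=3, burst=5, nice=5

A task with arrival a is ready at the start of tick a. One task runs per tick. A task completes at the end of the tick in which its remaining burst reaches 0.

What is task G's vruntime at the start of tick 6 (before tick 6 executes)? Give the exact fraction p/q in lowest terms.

t=0: vr[B=0] → run B
t=1: vr[B=1024/423] → run B
t=2: vr[B=2048/423] → run B
t=3: vr[B=1024/141 G=1024/141] → run B
t=4: vr[B=4096/423 G=1024/141] → run G
t=5: vr[B=4096/423 G=487424/47235] → run B
t=6: vr[B=5120/423 G=487424/47235] → run G
t=7: vr[B=5120/423 G=631808/47235] → run B
t=8: vr[G=631808/47235] → run G
t=9: vr[G=776192/47235] → run G
t=10: vr[G=920576/47235] → run G
t=11: (idle)
t=12: (idle)
t=13: (idle)

vruntime(G, start of tick 6) = 487424/47235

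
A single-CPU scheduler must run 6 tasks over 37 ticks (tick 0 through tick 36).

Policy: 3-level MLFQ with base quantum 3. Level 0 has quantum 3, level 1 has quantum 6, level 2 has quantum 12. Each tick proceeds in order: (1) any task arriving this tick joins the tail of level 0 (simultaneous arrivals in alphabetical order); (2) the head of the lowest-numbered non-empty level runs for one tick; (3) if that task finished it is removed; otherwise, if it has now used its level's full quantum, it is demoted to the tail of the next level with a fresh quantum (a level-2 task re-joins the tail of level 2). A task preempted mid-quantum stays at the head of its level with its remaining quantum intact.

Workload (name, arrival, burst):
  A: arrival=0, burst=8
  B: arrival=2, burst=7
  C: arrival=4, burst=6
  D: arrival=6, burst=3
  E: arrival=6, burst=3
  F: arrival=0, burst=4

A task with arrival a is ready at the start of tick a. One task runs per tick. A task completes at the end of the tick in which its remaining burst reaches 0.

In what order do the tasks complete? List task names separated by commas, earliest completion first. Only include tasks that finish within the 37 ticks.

t=0: L0/L1/L2 = AF/-/- → run A
t=1: L0/L1/L2 = AF/-/- → run A
t=2: L0/L1/L2 = AFB/-/- → run A
t=3: L0/L1/L2 = FB/A/- → run F
t=4: L0/L1/L2 = FBC/A/- → run F
t=5: L0/L1/L2 = FBC/A/- → run F
t=6: L0/L1/L2 = BCDE/AF/- → run B
t=7: L0/L1/L2 = BCDE/AF/- → run B
t=8: L0/L1/L2 = BCDE/AF/- → run B
t=9: L0/L1/L2 = CDE/AFB/- → run C
t=10: L0/L1/L2 = CDE/AFB/- → run C
t=11: L0/L1/L2 = CDE/AFB/- → run C
t=12: L0/L1/L2 = DE/AFBC/- → run D
t=13: L0/L1/L2 = DE/AFBC/- → run D
t=14: L0/L1/L2 = DE/AFBC/- → run D
t=15: L0/L1/L2 = E/AFBC/- → run E
t=16: L0/L1/L2 = E/AFBC/- → run E
t=17: L0/L1/L2 = E/AFBC/- → run E
t=18: L0/L1/L2 = -/AFBC/- → run A
t=19: L0/L1/L2 = -/AFBC/- → run A
t=20: L0/L1/L2 = -/AFBC/- → run A
t=21: L0/L1/L2 = -/AFBC/- → run A
t=22: L0/L1/L2 = -/AFBC/- → run A
t=23: L0/L1/L2 = -/FBC/- → run F
t=24: L0/L1/L2 = -/BC/- → run B
t=25: L0/L1/L2 = -/BC/- → run B
t=26: L0/L1/L2 = -/BC/- → run B
t=27: L0/L1/L2 = -/BC/- → run B
t=28: L0/L1/L2 = -/C/- → run C
t=29: L0/L1/L2 = -/C/- → run C
t=30: L0/L1/L2 = -/C/- → run C
t=31: (idle)
t=32: (idle)
t=33: (idle)
t=34: (idle)
t=35: (idle)
t=36: (idle)

completion order = D, E, A, F, B, C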